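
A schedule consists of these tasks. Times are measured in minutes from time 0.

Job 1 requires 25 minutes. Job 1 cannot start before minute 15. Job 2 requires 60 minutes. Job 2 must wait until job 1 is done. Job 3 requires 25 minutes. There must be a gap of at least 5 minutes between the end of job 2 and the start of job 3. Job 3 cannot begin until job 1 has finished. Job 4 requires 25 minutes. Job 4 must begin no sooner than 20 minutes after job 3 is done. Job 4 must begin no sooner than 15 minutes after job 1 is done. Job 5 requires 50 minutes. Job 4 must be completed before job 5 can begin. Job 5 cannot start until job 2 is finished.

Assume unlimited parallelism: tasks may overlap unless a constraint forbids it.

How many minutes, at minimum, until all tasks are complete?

Job 1 cannot begin until its own release at minute 15. It runs from minute 15 to 15 + 25 = minute 40.
Job 2 cannot begin until job 1 (finishes minute 40). It runs from minute 40 to 40 + 60 = minute 100.
Job 3 needs all of job 2 (finishes minute 100, plus 5-minute gap → minute 105); job 1 (finishes minute 40). That puts its earliest start at minute 105; it finishes at 105 + 25 = minute 130.
Job 4 needs all of job 3 (finishes minute 130, plus 20-minute gap → minute 150); job 1 (finishes minute 40, plus 15-minute gap → minute 55). That puts its earliest start at minute 150; it finishes at 150 + 25 = minute 175.
Job 5 cannot start until job 4 (finishes minute 175); job 2 (finishes minute 100). The controlling bound is minute 175, so job 5 finishes at 175 + 50 = minute 225.
All tasks are finished once the last one completes. Finish times: Job 1 at 40, Job 2 at 100, Job 3 at 130, Job 4 at 175, Job 5 at 225. The latest is minute 225.

225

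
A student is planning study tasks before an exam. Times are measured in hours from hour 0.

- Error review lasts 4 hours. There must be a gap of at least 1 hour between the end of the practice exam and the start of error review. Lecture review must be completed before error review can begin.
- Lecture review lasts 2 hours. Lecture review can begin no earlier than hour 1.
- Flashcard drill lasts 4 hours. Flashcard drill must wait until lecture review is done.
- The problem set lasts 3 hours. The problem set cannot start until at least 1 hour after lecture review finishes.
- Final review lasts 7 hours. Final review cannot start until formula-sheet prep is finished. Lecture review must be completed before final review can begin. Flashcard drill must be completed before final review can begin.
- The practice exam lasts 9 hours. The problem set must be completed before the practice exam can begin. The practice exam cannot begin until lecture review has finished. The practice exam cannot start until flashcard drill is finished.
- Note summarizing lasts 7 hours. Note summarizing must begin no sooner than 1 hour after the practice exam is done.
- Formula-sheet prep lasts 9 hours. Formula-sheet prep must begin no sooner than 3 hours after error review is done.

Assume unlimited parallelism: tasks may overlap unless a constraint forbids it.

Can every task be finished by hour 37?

Lecture review waits on its own release at hour 1, so it starts at hour 1 and finishes at 1 + 2 = hour 3.
After lecture review (finishes hour 3), flashcard drill can start at hour 3 and finishes at hour 7.
The problem set waits on lecture review (finishes hour 3, plus 1-hour gap → hour 4), so it starts at hour 4 and finishes at 4 + 3 = hour 7.
The practice exam has to wait for the problem set (finishes hour 7); lecture review (finishes hour 3); flashcard drill (finishes hour 7). The latest of these is hour 7, so the practice exam runs hour 7 to 7 + 9 = hour 16.
After the practice exam (finishes hour 16, plus 1-hour gap → hour 17), note summarizing can start at hour 17 and finishes at hour 24.
Error review needs all of the practice exam (finishes hour 16, plus 1-hour gap → hour 17); lecture review (finishes hour 3). That puts its earliest start at hour 17; it finishes at 17 + 4 = hour 21.
Formula-sheet prep waits on error review (finishes hour 21, plus 3-hour gap → hour 24), so it starts at hour 24 and finishes at 24 + 9 = hour 33.
Final review needs all of formula-sheet prep (finishes hour 33); lecture review (finishes hour 3); flashcard drill (finishes hour 7). That puts its earliest start at hour 33; it finishes at 33 + 7 = hour 40.
The earliest everything can be done is hour 40, which is after the deadline of 37, so it is not possible.

No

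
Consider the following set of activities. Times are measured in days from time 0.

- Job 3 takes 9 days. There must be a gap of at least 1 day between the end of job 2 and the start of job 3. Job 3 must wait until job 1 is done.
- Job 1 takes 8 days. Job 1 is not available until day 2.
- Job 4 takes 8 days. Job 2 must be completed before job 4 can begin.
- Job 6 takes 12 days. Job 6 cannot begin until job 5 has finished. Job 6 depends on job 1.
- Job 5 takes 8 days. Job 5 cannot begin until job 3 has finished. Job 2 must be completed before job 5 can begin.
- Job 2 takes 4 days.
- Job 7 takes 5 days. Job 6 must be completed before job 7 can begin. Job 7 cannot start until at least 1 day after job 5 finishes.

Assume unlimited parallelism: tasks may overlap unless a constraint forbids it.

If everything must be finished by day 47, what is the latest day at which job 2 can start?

8

Job 7 must finish by day 47; it takes 5 days, so it must start by 47 − 5 = day 42.
Job 6 has to be done before job 7 (must start by day 42). That means finishing by day 42, i.e. starting by 42 − 12 = day 30.
Job 5 feeds job 6 (must start by day 30); job 7 (must start by day 42, minus 1-day gap → day 41). Taking the minimum, job 5 must finish by day 30 and start by 30 − 8 = day 22.
Job 3 must finish before job 5 (must start by day 22). With a 9-day duration, job 3 must start by 22 − 9 = day 13.
Nothing follows job 4; the deadline of day 47 is its only limit. It must start by 47 − 8 = day 39.
Job 2 feeds job 3 (must start by day 13, minus 1-day gap → day 12); job 4 (must start by day 39); job 5 (must start by day 22). Taking the minimum, job 2 must finish by day 12 and start by 12 − 4 = day 8.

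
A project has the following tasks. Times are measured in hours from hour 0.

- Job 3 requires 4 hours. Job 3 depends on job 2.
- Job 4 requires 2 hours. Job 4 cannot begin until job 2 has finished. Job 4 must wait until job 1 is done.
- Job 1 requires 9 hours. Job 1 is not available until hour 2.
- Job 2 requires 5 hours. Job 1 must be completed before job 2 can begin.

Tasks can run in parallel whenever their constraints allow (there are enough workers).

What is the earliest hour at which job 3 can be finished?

20

Job 1 cannot begin until its own release at hour 2. It runs from hour 2 to 2 + 9 = hour 11.
Job 2 waits on job 1 (finishes hour 11), so it starts at hour 11 and finishes at 11 + 5 = hour 16.
Job 3 cannot begin until job 2 (finishes hour 16). It runs from hour 16 to 16 + 4 = hour 20.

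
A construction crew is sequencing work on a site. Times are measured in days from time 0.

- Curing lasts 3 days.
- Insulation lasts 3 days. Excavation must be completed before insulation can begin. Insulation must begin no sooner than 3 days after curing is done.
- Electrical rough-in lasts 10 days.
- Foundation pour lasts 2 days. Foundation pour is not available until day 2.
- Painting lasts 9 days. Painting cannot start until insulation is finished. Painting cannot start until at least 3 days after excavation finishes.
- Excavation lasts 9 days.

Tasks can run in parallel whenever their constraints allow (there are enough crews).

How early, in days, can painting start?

12

Curing has no prerequisites, so it starts at day 0 and finishes at day 3.
Excavation has no prerequisites, so it starts at day 0 and finishes at day 9.
Insulation needs all of excavation (finishes day 9); curing (finishes day 3, plus 3-day gap → day 6). That puts its earliest start at day 9; it finishes at 9 + 3 = day 12.
Painting waits on insulation (finishes day 12); excavation (finishes day 9, plus 3-day gap → day 12). The latest of these is day 12, which is the earliest painting can start.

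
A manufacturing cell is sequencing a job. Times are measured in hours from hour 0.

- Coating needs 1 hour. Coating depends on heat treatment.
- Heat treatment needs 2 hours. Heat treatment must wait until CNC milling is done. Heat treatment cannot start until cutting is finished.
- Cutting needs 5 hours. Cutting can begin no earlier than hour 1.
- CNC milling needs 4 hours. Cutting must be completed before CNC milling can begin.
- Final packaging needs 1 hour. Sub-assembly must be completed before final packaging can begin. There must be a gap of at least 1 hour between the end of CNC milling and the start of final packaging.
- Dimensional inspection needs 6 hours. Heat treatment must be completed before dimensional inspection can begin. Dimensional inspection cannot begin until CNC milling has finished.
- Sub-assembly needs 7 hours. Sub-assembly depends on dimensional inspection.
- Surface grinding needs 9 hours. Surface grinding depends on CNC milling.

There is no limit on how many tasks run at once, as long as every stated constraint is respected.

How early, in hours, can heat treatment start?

10

After its own release at hour 1, cutting can start at hour 1 and finishes at hour 6.
CNC milling waits on cutting (finishes hour 6), so it starts at hour 6 and finishes at 6 + 4 = hour 10.
Heat treatment waits on CNC milling (finishes hour 10); cutting (finishes hour 6). The latest of these is hour 10, which is the earliest heat treatment can start.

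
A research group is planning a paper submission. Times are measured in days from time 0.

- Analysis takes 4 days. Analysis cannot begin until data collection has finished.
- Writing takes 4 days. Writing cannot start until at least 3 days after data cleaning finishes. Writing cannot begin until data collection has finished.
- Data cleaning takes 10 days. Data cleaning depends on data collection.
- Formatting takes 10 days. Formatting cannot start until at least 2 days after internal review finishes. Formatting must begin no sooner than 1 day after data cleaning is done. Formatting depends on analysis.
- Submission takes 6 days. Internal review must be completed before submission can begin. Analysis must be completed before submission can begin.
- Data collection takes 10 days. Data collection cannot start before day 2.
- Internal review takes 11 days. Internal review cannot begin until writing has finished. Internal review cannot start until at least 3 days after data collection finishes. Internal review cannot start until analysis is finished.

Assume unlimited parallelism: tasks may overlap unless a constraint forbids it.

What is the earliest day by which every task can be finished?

52

After its own release at day 2, data collection can start at day 2 and finishes at day 12.
After data collection (finishes day 12), analysis can start at day 12 and finishes at day 16.
Data cleaning cannot begin until data collection (finishes day 12). It runs from day 12 to 12 + 10 = day 22.
Writing needs all of data cleaning (finishes day 22, plus 3-day gap → day 25); data collection (finishes day 12). That puts its earliest start at day 25; it finishes at 25 + 4 = day 29.
For internal review: writing (finishes day 29); data collection (finishes day 12, plus 3-day gap → day 15); analysis (finishes day 16). Taking the maximum gives a start of day 29, and it finishes at 29 + 11 = day 40.
For submission: internal review (finishes day 40); analysis (finishes day 16). Taking the maximum gives a start of day 40, and it finishes at 40 + 6 = day 46.
Formatting cannot start until internal review (finishes day 40, plus 2-day gap → day 42); data cleaning (finishes day 22, plus 1-day gap → day 23); analysis (finishes day 16). The controlling bound is day 42, so formatting finishes at 42 + 10 = day 52.
All tasks are finished once the last one completes. Finish times: Data collection at 12, Data cleaning at 22, Analysis at 16, Writing at 29, Internal review at 40, Formatting at 52, Submission at 46. The latest is day 52.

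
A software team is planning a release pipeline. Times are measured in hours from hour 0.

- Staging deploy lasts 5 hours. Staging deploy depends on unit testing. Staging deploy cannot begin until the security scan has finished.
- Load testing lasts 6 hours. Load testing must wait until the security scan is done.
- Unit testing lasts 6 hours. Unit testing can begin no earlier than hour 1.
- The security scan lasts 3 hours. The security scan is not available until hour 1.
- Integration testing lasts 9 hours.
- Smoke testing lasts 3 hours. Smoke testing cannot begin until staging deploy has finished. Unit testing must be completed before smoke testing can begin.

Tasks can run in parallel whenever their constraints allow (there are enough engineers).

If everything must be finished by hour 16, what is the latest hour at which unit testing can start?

Smoke testing must finish by hour 16; it takes 3 hours, so it must start by 16 − 3 = hour 13.
Staging deploy has to be done before smoke testing (must start by hour 13). That means finishing by hour 13, i.e. starting by 13 − 5 = hour 8.
Unit testing feeds staging deploy (must start by hour 8); smoke testing (must start by hour 13). Taking the minimum, unit testing must finish by hour 8 and start by 8 − 6 = hour 2.

2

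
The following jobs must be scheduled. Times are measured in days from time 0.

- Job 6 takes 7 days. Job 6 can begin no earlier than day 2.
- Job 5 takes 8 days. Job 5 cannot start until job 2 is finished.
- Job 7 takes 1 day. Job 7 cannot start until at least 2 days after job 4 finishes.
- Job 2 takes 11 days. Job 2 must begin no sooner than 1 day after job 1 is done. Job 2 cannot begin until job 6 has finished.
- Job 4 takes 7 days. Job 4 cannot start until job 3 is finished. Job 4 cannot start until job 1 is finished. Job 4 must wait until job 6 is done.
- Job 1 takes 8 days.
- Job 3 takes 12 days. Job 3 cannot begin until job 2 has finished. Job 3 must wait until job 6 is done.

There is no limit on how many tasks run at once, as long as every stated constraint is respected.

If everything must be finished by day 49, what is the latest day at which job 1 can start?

7

Nothing follows job 7; the deadline of day 49 is its only limit. It must start by 49 − 1 = day 48.
Since job 7 (must start by day 48, minus 2-day gap → day 46) depends on it, job 4 must finish by day 46. Backing off its 7-day duration gives a latest start of day 39.
Job 3 must finish before job 4 (must start by day 39). With a 12-day duration, job 3 must start by 39 − 12 = day 27.
Job 5 has no dependents, so it just needs to finish by day 49. Starting by 49 − 8 = day 41 achieves that.
For job 2: job 3 (must start by day 27); job 5 (must start by day 41). The most restrictive is day 27; with an 11-day duration, job 2 must start by day 16.
For job 1: job 2 (must start by day 16, minus 1-day gap → day 15); job 4 (must start by day 39). The most restrictive is day 15; with an 8-day duration, job 1 must start by day 7.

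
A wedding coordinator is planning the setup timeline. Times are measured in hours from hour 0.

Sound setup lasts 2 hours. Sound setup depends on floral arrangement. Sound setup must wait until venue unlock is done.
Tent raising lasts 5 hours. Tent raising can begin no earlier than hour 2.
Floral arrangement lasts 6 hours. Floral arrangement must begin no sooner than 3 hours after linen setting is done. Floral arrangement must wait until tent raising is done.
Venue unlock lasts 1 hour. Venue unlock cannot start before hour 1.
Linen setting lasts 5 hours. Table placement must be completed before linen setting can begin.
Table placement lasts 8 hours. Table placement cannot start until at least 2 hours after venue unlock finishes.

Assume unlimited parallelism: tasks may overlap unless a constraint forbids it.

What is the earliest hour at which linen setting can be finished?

After its own release at hour 1, venue unlock can start at hour 1 and finishes at hour 2.
After venue unlock (finishes hour 2, plus 2-hour gap → hour 4), table placement can start at hour 4 and finishes at hour 12.
Linen setting cannot begin until table placement (finishes hour 12). It runs from hour 12 to 12 + 5 = hour 17.

17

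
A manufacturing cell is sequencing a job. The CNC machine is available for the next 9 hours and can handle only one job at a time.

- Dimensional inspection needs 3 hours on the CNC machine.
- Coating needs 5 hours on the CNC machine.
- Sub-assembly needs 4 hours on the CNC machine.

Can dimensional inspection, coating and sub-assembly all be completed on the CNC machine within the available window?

Running back to back, the jobs need 3 + 5 + 4 = 12 hours on the CNC machine.
Since 12 > 9, they cannot all fit.

No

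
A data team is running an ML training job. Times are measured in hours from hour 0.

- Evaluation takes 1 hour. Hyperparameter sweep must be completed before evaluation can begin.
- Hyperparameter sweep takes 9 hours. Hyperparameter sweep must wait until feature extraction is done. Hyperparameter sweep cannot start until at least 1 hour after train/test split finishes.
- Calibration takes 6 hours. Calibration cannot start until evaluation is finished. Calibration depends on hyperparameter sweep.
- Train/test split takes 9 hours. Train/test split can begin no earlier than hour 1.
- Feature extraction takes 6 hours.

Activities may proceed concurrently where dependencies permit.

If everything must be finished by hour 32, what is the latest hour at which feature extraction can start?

10

To finish by hour 32, calibration (duration 6) must start no later than hour 26.
Evaluation must finish before calibration (must start by hour 26). With a 1-hour duration, evaluation must start by 26 − 1 = hour 25.
Hyperparameter sweep feeds evaluation (must start by hour 25); calibration (must start by hour 26). Taking the minimum, hyperparameter sweep must finish by hour 25 and start by 25 − 9 = hour 16.
Feature extraction must finish before hyperparameter sweep (must start by hour 16). With a 6-hour duration, feature extraction must start by 16 − 6 = hour 10.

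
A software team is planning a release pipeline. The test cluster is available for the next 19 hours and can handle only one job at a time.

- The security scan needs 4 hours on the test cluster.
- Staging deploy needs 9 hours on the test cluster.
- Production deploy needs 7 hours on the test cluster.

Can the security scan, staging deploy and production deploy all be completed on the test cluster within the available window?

Running back to back, the jobs need 4 + 9 + 7 = 20 hours on the test cluster.
Since 20 > 19, they cannot all fit.

No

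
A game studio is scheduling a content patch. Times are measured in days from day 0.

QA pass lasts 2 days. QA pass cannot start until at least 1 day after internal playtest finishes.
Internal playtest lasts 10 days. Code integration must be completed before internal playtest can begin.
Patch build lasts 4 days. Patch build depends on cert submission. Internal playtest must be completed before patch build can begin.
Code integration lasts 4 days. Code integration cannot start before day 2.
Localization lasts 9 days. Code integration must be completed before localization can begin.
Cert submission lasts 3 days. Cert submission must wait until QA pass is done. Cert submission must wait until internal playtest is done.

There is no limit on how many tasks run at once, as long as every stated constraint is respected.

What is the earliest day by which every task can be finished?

26

After its own release at day 2, code integration can start at day 2 and finishes at day 6.
Localization cannot begin until code integration (finishes day 6). It runs from day 6 to 6 + 9 = day 15.
Internal playtest cannot begin until code integration (finishes day 6). It runs from day 6 to 6 + 10 = day 16.
After internal playtest (finishes day 16, plus 1-day gap → day 17), QA pass can start at day 17 and finishes at day 19.
For cert submission: QA pass (finishes day 19); internal playtest (finishes day 16). Taking the maximum gives a start of day 19, and it finishes at 19 + 3 = day 22.
Patch build has to wait for cert submission (finishes day 22); internal playtest (finishes day 16). The latest of these is day 22, so patch build runs day 22 to 22 + 4 = day 26.
All tasks are finished once the last one completes. Finish times: Code integration at 6, Internal playtest at 16, Localization at 15, QA pass at 19, Cert submission at 22, Patch build at 26. The latest is day 26.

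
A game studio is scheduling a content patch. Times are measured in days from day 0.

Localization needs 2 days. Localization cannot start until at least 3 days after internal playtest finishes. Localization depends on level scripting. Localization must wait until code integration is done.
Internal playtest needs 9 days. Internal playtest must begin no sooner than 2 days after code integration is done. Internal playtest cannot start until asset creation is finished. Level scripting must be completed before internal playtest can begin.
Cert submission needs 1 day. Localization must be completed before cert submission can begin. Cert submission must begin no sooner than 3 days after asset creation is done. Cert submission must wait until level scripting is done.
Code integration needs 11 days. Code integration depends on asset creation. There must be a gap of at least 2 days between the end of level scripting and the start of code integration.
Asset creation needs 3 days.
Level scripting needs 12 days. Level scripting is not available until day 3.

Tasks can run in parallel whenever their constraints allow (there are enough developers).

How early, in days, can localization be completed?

Level scripting waits on its own release at day 3, so it starts at day 3 and finishes at 3 + 12 = day 15.
Asset creation can start immediately at day 0; it finishes at day 3.
Code integration cannot start until asset creation (finishes day 3); level scripting (finishes day 15, plus 2-day gap → day 17). The controlling bound is day 17, so code integration finishes at 17 + 11 = day 28.
Internal playtest cannot start until code integration (finishes day 28, plus 2-day gap → day 30); asset creation (finishes day 3); level scripting (finishes day 15). The controlling bound is day 30, so internal playtest finishes at 30 + 9 = day 39.
For localization: internal playtest (finishes day 39, plus 3-day gap → day 42); level scripting (finishes day 15); code integration (finishes day 28). Taking the maximum gives a start of day 42, and it finishes at 42 + 2 = day 44.

44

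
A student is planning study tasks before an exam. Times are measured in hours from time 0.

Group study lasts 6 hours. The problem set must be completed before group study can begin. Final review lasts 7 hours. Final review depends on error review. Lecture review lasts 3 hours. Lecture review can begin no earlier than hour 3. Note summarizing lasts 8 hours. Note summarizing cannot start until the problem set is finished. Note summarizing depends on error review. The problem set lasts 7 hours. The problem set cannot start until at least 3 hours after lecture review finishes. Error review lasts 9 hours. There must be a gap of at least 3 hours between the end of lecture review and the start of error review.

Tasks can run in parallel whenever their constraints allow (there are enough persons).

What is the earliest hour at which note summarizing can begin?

18

Lecture review cannot begin until its own release at hour 3. It runs from hour 3 to 3 + 3 = hour 6.
Error review cannot begin until lecture review (finishes hour 6, plus 3-hour gap → hour 9). It runs from hour 9 to 9 + 9 = hour 18.
The problem set cannot begin until lecture review (finishes hour 6, plus 3-hour gap → hour 9). It runs from hour 9 to 9 + 7 = hour 16.
Note summarizing waits on the problem set (finishes hour 16); error review (finishes hour 18). The latest of these is hour 18, which is the earliest note summarizing can start.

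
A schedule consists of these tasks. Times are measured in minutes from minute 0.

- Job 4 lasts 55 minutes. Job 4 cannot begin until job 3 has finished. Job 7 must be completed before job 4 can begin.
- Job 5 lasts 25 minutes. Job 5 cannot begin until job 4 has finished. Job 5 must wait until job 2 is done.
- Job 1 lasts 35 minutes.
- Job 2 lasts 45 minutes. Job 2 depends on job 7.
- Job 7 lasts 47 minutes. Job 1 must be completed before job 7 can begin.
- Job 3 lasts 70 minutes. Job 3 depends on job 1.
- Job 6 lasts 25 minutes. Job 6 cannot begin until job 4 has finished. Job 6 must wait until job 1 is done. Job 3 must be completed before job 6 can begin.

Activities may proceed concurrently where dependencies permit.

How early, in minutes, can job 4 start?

105

Job 1 can start immediately at minute 0; it finishes at minute 35.
After job 1 (finishes minute 35), job 7 can start at minute 35 and finishes at minute 82.
Job 3 waits on job 1 (finishes minute 35), so it starts at minute 35 and finishes at 35 + 70 = minute 105.
Job 4 waits on job 3 (finishes minute 105); job 7 (finishes minute 82). The latest of these is minute 105, which is the earliest job 4 can start.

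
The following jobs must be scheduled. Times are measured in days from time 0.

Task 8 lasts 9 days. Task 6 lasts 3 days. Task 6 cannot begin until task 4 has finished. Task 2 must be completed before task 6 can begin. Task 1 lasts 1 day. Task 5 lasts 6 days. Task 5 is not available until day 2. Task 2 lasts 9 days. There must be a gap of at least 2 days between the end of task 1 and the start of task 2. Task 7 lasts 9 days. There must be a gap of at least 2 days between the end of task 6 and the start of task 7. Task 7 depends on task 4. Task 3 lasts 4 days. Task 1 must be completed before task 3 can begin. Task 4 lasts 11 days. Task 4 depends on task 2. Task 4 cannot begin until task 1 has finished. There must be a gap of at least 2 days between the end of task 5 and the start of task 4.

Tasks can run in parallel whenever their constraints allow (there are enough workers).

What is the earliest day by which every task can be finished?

37

Task 8 has no prerequisites, so it starts at day 0 and finishes at day 9.
Task 5 waits on its own release at day 2, so it starts at day 2 and finishes at 2 + 6 = day 8.
Nothing blocks task 1, so it runs from day 0 to day 1.
Task 3 cannot begin until task 1 (finishes day 1). It runs from day 1 to 1 + 4 = day 5.
Task 2 cannot begin until task 1 (finishes day 1, plus 2-day gap → day 3). It runs from day 3 to 3 + 9 = day 12.
Task 4 needs all of task 2 (finishes day 12); task 1 (finishes day 1); task 5 (finishes day 8, plus 2-day gap → day 10). That puts its earliest start at day 12; it finishes at 12 + 11 = day 23.
Task 6 needs all of task 4 (finishes day 23); task 2 (finishes day 12). That puts its earliest start at day 23; it finishes at 23 + 3 = day 26.
For task 7: task 6 (finishes day 26, plus 2-day gap → day 28); task 4 (finishes day 23). Taking the maximum gives a start of day 28, and it finishes at 28 + 9 = day 37.
All tasks are finished once the last one completes. Finish times: Task 1 at 1, Task 2 at 12, Task 3 at 5, Task 4 at 23, Task 5 at 8, Task 6 at 26, Task 7 at 37, Task 8 at 9. The latest is day 37.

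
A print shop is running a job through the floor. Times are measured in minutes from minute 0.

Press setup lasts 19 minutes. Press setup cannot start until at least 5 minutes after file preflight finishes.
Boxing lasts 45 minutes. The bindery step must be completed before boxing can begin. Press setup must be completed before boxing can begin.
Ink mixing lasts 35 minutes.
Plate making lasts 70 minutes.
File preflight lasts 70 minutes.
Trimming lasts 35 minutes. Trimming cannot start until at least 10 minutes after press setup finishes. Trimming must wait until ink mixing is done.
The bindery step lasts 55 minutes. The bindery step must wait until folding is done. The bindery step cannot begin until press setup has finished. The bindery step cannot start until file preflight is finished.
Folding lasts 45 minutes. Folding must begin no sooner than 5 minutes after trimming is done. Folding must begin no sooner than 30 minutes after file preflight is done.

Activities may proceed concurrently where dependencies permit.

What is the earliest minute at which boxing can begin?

244

Nothing blocks ink mixing, so it runs from minute 0 to minute 35.
Nothing blocks file preflight, so it runs from minute 0 to minute 70.
Press setup waits on file preflight (finishes minute 70, plus 5-minute gap → minute 75), so it starts at minute 75 and finishes at 75 + 19 = minute 94.
Trimming has to wait for press setup (finishes minute 94, plus 10-minute gap → minute 104); ink mixing (finishes minute 35). The latest of these is minute 104, so trimming runs minute 104 to 104 + 35 = minute 139.
Folding needs all of trimming (finishes minute 139, plus 5-minute gap → minute 144); file preflight (finishes minute 70, plus 30-minute gap → minute 100). That puts its earliest start at minute 144; it finishes at 144 + 45 = minute 189.
The bindery step cannot start until folding (finishes minute 189); press setup (finishes minute 94); file preflight (finishes minute 70). The controlling bound is minute 189, so the bindery step finishes at 189 + 55 = minute 244.
Boxing waits on the bindery step (finishes minute 244); press setup (finishes minute 94). The latest of these is minute 244, which is the earliest boxing can start.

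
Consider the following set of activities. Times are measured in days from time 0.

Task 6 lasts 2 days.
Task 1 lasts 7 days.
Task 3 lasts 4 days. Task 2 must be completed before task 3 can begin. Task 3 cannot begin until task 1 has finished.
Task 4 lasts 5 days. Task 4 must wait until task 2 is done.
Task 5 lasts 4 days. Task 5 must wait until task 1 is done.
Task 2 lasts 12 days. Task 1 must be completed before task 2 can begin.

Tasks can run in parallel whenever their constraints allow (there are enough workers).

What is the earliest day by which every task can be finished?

24

Task 6 has no prerequisites, so it starts at day 0 and finishes at day 2.
Task 1 can start immediately at day 0; it finishes at day 7.
Task 5 cannot begin until task 1 (finishes day 7). It runs from day 7 to 7 + 4 = day 11.
Task 2 waits on task 1 (finishes day 7), so it starts at day 7 and finishes at 7 + 12 = day 19.
After task 2 (finishes day 19), task 4 can start at day 19 and finishes at day 24.
Task 3 has to wait for task 2 (finishes day 19); task 1 (finishes day 7). The latest of these is day 19, so task 3 runs day 19 to 19 + 4 = day 23.
All tasks are finished once the last one completes. Finish times: Task 1 at 7, Task 2 at 19, Task 3 at 23, Task 4 at 24, Task 5 at 11, Task 6 at 2. The latest is day 24.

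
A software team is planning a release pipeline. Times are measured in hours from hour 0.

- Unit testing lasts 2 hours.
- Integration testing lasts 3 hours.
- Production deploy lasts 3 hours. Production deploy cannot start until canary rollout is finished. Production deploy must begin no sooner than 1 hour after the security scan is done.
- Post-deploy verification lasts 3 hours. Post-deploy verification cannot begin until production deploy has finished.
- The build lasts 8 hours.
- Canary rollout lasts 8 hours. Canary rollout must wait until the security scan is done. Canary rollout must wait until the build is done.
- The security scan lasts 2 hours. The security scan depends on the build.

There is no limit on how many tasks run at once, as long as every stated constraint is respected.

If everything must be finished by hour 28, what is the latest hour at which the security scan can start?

Nothing follows post-deploy verification; the deadline of hour 28 is its only limit. It must start by 28 − 3 = hour 25.
Production deploy must finish before post-deploy verification (must start by hour 25). With a 3-hour duration, production deploy must start by 25 − 3 = hour 22.
Since production deploy (must start by hour 22) depends on it, canary rollout must finish by hour 22. Backing off its 8-hour duration gives a latest start of hour 14.
The security scan has several dependents: canary rollout (must start by hour 14); production deploy (must start by hour 22, minus 1-hour gap → hour 21). The earliest of those limits is hour 14, so the security scan must start by 14 − 2 = hour 12.

12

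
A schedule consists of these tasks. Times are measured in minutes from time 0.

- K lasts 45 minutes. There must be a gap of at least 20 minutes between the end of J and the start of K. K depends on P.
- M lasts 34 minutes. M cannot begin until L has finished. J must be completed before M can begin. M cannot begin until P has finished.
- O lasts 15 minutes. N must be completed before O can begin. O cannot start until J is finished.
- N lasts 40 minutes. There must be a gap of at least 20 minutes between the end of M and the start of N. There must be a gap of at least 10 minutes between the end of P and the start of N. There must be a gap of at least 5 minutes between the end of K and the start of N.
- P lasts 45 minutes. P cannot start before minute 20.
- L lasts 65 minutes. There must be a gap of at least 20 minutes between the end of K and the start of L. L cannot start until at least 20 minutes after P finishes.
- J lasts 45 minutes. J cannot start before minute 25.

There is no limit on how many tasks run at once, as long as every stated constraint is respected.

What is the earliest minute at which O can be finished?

After its own release at minute 20, P can start at minute 20 and finishes at minute 65.
After its own release at minute 25, J can start at minute 25 and finishes at minute 70.
K has to wait for J (finishes minute 70, plus 20-minute gap → minute 90); P (finishes minute 65). The latest of these is minute 90, so K runs minute 90 to 90 + 45 = minute 135.
L needs all of K (finishes minute 135, plus 20-minute gap → minute 155); P (finishes minute 65, plus 20-minute gap → minute 85). That puts its earliest start at minute 155; it finishes at 155 + 65 = minute 220.
M cannot start until L (finishes minute 220); J (finishes minute 70); P (finishes minute 65). The controlling bound is minute 220, so M finishes at 220 + 34 = minute 254.
N has to wait for M (finishes minute 254, plus 20-minute gap → minute 274); P (finishes minute 65, plus 10-minute gap → minute 75); K (finishes minute 135, plus 5-minute gap → minute 140). The latest of these is minute 274, so N runs minute 274 to 274 + 40 = minute 314.
O cannot start until N (finishes minute 314); J (finishes minute 70). The controlling bound is minute 314, so O finishes at 314 + 15 = minute 329.

329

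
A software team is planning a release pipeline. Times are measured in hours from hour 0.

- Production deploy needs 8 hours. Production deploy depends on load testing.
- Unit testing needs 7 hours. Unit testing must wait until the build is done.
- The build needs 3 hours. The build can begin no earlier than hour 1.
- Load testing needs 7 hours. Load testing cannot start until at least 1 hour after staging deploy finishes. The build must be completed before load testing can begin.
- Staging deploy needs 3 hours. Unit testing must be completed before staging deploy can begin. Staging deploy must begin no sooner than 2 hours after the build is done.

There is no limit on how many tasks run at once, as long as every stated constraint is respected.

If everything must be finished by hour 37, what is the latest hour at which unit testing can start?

11

Nothing follows production deploy; the deadline of hour 37 is its only limit. It must start by 37 − 8 = hour 29.
Load testing has to be done before production deploy (must start by hour 29). That means finishing by hour 29, i.e. starting by 29 − 7 = hour 22.
Staging deploy must finish before load testing (must start by hour 22, minus 1-hour gap → hour 21). With a 3-hour duration, staging deploy must start by 21 − 3 = hour 18.
Unit testing has to be done before staging deploy (must start by hour 18). That means finishing by hour 18, i.e. starting by 18 − 7 = hour 11.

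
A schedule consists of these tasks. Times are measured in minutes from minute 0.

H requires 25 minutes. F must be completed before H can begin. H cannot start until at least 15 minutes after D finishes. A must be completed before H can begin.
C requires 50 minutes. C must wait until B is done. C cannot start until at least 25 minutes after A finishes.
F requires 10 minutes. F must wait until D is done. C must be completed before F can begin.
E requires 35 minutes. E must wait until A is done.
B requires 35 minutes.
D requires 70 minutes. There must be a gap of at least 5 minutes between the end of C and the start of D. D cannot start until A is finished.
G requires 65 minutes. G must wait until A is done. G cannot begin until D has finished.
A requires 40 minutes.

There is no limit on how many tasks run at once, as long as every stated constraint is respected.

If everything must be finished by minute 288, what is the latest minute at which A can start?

33

H must finish by minute 288; it takes 25 minutes, so it must start by 288 − 25 = minute 263.
F has to be done before H (must start by minute 263). That means finishing by minute 263, i.e. starting by 263 − 10 = minute 253.
To finish by minute 288, G (duration 65) must start no later than minute 223.
D has several dependents: F (must start by minute 253); G (must start by minute 223); H (must start by minute 263, minus 15-minute gap → minute 248). The earliest of those limits is minute 223, so D must start by 223 − 70 = minute 153.
C feeds D (must start by minute 153, minus 5-minute gap → minute 148); F (must start by minute 253). Taking the minimum, C must finish by minute 148 and start by 148 − 50 = minute 98.
E has no dependents, so it just needs to finish by minute 288. Starting by 288 − 35 = minute 253 achieves that.
A feeds C (must start by minute 98, minus 25-minute gap → minute 73); D (must start by minute 153); E (must start by minute 253); G (must start by minute 223); H (must start by minute 263). Taking the minimum, A must finish by minute 73 and start by 73 − 40 = minute 33.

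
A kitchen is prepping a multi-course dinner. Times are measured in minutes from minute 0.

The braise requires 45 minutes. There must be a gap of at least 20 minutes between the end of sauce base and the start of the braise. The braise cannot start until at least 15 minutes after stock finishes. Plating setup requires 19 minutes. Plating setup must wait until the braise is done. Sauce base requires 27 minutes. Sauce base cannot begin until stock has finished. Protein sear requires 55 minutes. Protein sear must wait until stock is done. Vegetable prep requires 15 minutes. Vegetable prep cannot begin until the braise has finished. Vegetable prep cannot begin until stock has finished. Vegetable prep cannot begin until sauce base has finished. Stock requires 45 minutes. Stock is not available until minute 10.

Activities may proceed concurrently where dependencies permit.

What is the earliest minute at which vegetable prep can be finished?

Stock waits on its own release at minute 10, so it starts at minute 10 and finishes at 10 + 45 = minute 55.
Sauce base cannot begin until stock (finishes minute 55). It runs from minute 55 to 55 + 27 = minute 82.
The braise has to wait for sauce base (finishes minute 82, plus 20-minute gap → minute 102); stock (finishes minute 55, plus 15-minute gap → minute 70). The latest of these is minute 102, so the braise runs minute 102 to 102 + 45 = minute 147.
For vegetable prep: the braise (finishes minute 147); stock (finishes minute 55); sauce base (finishes minute 82). Taking the maximum gives a start of minute 147, and it finishes at 147 + 15 = minute 162.

162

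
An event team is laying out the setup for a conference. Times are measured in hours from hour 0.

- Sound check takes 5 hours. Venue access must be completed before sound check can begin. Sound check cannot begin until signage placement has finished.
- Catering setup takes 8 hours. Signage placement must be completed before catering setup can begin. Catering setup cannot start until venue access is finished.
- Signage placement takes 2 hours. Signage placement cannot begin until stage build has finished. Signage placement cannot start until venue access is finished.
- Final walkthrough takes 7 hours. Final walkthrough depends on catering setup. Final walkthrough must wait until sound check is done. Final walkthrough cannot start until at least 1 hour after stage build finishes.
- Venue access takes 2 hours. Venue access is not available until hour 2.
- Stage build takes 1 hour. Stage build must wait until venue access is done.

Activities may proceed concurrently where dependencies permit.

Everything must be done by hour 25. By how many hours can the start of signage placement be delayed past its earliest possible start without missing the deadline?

Venue access waits on its own release at hour 2, so it starts at hour 2 and finishes at 2 + 2 = hour 4.
After venue access (finishes hour 4), stage build can start at hour 4 and finishes at hour 5.
For signage placement: stage build (finishes hour 5); venue access (finishes hour 4). Taking the maximum gives a start of hour 5, and it finishes at 5 + 2 = hour 7.

Working backward from the deadline:
To finish by hour 25, final walkthrough (duration 7) must start no later than hour 18.
Catering setup must finish before final walkthrough (must start by hour 18). With an 8-hour duration, catering setup must start by 18 − 8 = hour 10.
Since final walkthrough (must start by hour 18) depends on it, sound check must finish by hour 18. Backing off its 5-hour duration gives a latest start of hour 13.
Signage placement must finish in time for catering setup (must start by hour 10); sound check (must start by hour 13). The tightest is hour 10, so signage placement must start by 10 − 2 = hour 8.
So signage placement can start as early as hour 5 and as late as hour 8, giving 8 − 5 = 3 hours of slack.

3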